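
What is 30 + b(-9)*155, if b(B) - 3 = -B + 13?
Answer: 3905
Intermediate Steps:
b(B) = 16 - B (b(B) = 3 + (-B + 13) = 3 + (13 - B) = 16 - B)
30 + b(-9)*155 = 30 + (16 - 1*(-9))*155 = 30 + (16 + 9)*155 = 30 + 25*155 = 30 + 3875 = 3905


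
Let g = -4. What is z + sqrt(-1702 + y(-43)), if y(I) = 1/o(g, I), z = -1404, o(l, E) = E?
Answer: -1404 + I*sqrt(3147041)/43 ≈ -1404.0 + 41.256*I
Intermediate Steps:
y(I) = 1/I
z + sqrt(-1702 + y(-43)) = -1404 + sqrt(-1702 + 1/(-43)) = -1404 + sqrt(-1702 - 1/43) = -1404 + sqrt(-73187/43) = -1404 + I*sqrt(3147041)/43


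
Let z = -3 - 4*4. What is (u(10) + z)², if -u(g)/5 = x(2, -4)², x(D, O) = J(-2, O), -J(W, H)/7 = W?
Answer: 998001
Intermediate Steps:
J(W, H) = -7*W
x(D, O) = 14 (x(D, O) = -7*(-2) = 14)
u(g) = -980 (u(g) = -5*14² = -5*196 = -980)
z = -19 (z = -3 - 16 = -19)
(u(10) + z)² = (-980 - 19)² = (-999)² = 998001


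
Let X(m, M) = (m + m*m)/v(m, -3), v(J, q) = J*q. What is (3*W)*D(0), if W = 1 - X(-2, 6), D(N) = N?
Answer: 0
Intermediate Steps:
X(m, M) = -(m + m**2)/(3*m) (X(m, M) = (m + m*m)/((m*(-3))) = (m + m**2)/((-3*m)) = (m + m**2)*(-1/(3*m)) = -(m + m**2)/(3*m))
W = 2/3 (W = 1 - (-1/3 - 1/3*(-2)) = 1 - (-1/3 + 2/3) = 1 - 1*1/3 = 1 - 1/3 = 2/3 ≈ 0.66667)
(3*W)*D(0) = (3*(2/3))*0 = 2*0 = 0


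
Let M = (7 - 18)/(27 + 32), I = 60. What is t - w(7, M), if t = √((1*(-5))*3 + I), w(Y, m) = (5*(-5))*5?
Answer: 125 + 3*√5 ≈ 131.71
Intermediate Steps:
M = -11/59 ≈ -0.18644
w(Y, m) = -125 (w(Y, m) = -25*5 = -125)
t = 3*√5 (t = √((1*(-5))*3 + 60) = √(-5*3 + 60) = √(-15 + 60) = √45 = 3*√5 ≈ 6.7082)
t - w(7, M) = 3*√5 - 1*(-125) = 3*√5 + 125 = 125 + 3*√5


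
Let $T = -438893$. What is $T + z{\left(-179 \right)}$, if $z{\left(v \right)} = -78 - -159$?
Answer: $-438812$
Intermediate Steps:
$z{\left(v \right)} = 81$ ($z{\left(v \right)} = -78 + 159 = 81$)
$T + z{\left(-179 \right)} = -438893 + 81 = -438812$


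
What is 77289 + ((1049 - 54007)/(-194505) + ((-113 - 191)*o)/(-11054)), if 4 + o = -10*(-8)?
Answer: 83090466435641/1075029135 ≈ 77291.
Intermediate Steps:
o = 76 (o = -4 - 10*(-8) = -4 + 80 = 76)
77289 + ((1049 - 54007)/(-194505) + ((-113 - 191)*o)/(-11054)) = 77289 + ((1049 - 54007)/(-194505) + ((-113 - 191)*76)/(-11054)) = 77289 + (-52958*(-1/194505) - 304*76*(-1/11054)) = 77289 + (52958/194505 - 23104*(-1/11054)) = 77289 + (52958/194505 + 11552/5527) = 77289 + 2539620626/1075029135 = 83090466435641/1075029135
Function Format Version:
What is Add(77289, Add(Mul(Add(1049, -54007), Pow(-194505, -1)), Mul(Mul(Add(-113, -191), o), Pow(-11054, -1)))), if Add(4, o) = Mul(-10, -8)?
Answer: Rational(83090466435641, 1075029135) ≈ 77291.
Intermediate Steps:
o = 76 (o = Add(-4, Mul(-10, -8)) = Add(-4, 80) = 76)
Add(77289, Add(Mul(Add(1049, -54007), Pow(-194505, -1)), Mul(Mul(Add(-113, -191), o), Pow(-11054, -1)))) = Add(77289, Add(Mul(Add(1049, -54007), Pow(-194505, -1)), Mul(Mul(Add(-113, -191), 76), Pow(-11054, -1)))) = Add(77289, Add(Mul(-52958, Rational(-1, 194505)), Mul(Mul(-304, 76), Rational(-1, 11054)))) = Add(77289, Add(Rational(52958, 194505), Mul(-23104, Rational(-1, 11054)))) = Add(77289, Add(Rational(52958, 194505), Rational(11552, 5527))) = Add(77289, Rational(2539620626, 1075029135)) = Rational(83090466435641, 1075029135)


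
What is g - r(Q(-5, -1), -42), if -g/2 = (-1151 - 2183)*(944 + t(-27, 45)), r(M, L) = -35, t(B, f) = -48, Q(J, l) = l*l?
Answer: 5974563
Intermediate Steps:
Q(J, l) = l**2
g = 5974528 (g = -2*(-1151 - 2183)*(944 - 48) = -(-6668)*896 = -2*(-2987264) = 5974528)
g - r(Q(-5, -1), -42) = 5974528 - 1*(-35) = 5974528 + 35 = 5974563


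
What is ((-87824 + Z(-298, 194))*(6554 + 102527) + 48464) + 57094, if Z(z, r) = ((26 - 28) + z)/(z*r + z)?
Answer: -18556118357472/1937 ≈ -9.5798e+9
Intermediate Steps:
Z(z, r) = (-2 + z)/(z + r*z) (Z(z, r) = (-2 + z)/(r*z + z) = (-2 + z)/(z + r*z))
((-87824 + Z(-298, 194))*(6554 + 102527) + 48464) + 57094 = ((-87824 + (-2 - 298)/((-298)*(1 + 194)))*(6554 + 102527) + 48464) + 57094 = ((-87824 - 1/298*(-300)/195)*109081 + 48464) + 57094 = ((-87824 - 1/298*1/195*(-300))*109081 + 48464) + 57094 = ((-87824 + 10/1937)*109081 + 48464) + 57094 = (-170115078/1937*109081 + 48464) + 57094 = (-18556322823318/1937 + 48464) + 57094 = -18556228948550/1937 + 57094 = -18556118357472/1937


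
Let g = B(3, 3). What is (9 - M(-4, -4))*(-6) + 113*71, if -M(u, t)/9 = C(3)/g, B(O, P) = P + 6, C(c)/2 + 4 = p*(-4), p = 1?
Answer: 8065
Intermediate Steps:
C(c) = -16 (C(c) = -8 + 2*(1*(-4)) = -8 + 2*(-4) = -8 - 8 = -16)
B(O, P) = 6 + P
g = 9 (g = 6 + 3 = 9)
M(u, t) = 16 (M(u, t) = -(-144)/9 = -9*(-16/9) = 16)
(9 - M(-4, -4))*(-6) + 113*71 = (9 - 1*16)*(-6) + 113*71 = (9 - 16)*(-6) + 8023 = -7*(-6) + 8023 = 42 + 8023 = 8065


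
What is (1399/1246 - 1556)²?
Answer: 3753429640129/1552516 ≈ 2.4176e+6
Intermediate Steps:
(1399/1246 - 1556)² = (-1937377/1246)² = 3753429640129/1552516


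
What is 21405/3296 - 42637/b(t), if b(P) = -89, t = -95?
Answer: 142436597/293344 ≈ 485.56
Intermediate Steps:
21405/3296 - 42637/b(t) = 21405/3296 - 42637/(-89) = 21405*(1/3296) - 42637*(-1/89) = 21405/3296 + 42637/89 = 142436597/293344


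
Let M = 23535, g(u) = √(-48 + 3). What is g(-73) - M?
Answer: -23535 + 3*I*√5 ≈ -23535.0 + 6.7082*I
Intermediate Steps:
g(u) = 3*I*√5 (g(u) = √(-45) = 3*I*√5)
g(-73) - M = 3*I*√5 - 1*23535 = 3*I*√5 - 23535 = -23535 + 3*I*√5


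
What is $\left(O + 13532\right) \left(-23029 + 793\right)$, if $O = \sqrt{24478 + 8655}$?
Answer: $-300897552 - 22236 \sqrt{33133} \approx -3.0495 \cdot 10^{8}$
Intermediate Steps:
$O = \sqrt{33133} \approx 182.02$
$\left(O + 13532\right) \left(-23029 + 793\right) = \left(\sqrt{33133} + 13532\right) \left(-23029 + 793\right) = \left(13532 + \sqrt{33133}\right) \left(-22236\right) = -300897552 - 22236 \sqrt{33133}$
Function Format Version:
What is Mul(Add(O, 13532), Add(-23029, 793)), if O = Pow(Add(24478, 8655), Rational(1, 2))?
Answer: Add(-300897552, Mul(-22236, Pow(33133, Rational(1, 2)))) ≈ -3.0495e+8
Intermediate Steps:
O = Pow(33133, Rational(1, 2)) ≈ 182.02
Mul(Add(O, 13532), Add(-23029, 793)) = Mul(Add(Pow(33133, Rational(1, 2)), 13532), Add(-23029, 793)) = Mul(Add(13532, Pow(33133, Rational(1, 2))), -22236) = Add(-300897552, Mul(-22236, Pow(33133, Rational(1, 2))))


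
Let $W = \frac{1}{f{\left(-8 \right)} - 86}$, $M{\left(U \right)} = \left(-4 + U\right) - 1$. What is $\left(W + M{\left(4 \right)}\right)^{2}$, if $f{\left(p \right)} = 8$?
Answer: $\frac{6241}{6084} \approx 1.0258$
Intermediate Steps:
$M{\left(U \right)} = -5 + U$
$W = - \frac{1}{78}$ ($W = \frac{1}{8 - 86} = \frac{1}{-78} = - \frac{1}{78} \approx -0.012821$)
$\left(W + M{\left(4 \right)}\right)^{2} = \left(- \frac{1}{78} + \left(-5 + 4\right)\right)^{2} = \left(- \frac{1}{78} - 1\right)^{2} = \left(- \frac{79}{78}\right)^{2} = \frac{6241}{6084}$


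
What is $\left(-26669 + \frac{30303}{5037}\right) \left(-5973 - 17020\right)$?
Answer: $\frac{1029331079950}{1679} \approx 6.1306 \cdot 10^{8}$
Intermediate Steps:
$\left(-26669 + \frac{30303}{5037}\right) \left(-5973 - 17020\right) = \left(-26669 + 30303 \cdot \frac{1}{5037}\right) \left(-22993\right) = \left(-26669 + \frac{10101}{1679}\right) \left(-22993\right) = \left(- \frac{44767150}{1679}\right) \left(-22993\right) = \frac{1029331079950}{1679}$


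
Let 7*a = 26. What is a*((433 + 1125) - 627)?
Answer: 3458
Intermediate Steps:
a = 26/7 (a = (1/7)*26 = 26/7 ≈ 3.7143)
a*((433 + 1125) - 627) = 26*((433 + 1125) - 627)/7 = 26*(1558 - 627)/7 = (26/7)*931 = 3458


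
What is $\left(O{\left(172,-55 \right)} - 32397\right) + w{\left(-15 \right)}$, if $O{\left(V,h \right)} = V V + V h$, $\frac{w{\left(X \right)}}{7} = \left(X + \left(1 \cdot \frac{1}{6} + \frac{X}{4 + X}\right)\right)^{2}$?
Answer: $- \frac{47928941}{4356} \approx -11003.0$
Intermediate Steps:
$w{\left(X \right)} = 7 \left(\frac{1}{6} + X + \frac{X}{4 + X}\right)^{2}$ ($w{\left(X \right)} = 7 \left(X + \left(1 \cdot \frac{1}{6} + \frac{X}{4 + X}\right)\right)^{2} = 7 \left(X + \left(\frac{1}{6} + \frac{X}{4 + X}\right)\right)^{2} = 7 \left(\frac{1}{6} + X + \frac{X}{4 + X}\right)^{2}$)
$O{\left(V,h \right)} = V^{2} + V h$
$\left(O{\left(172,-55 \right)} - 32397\right) + w{\left(-15 \right)} = \left(172 \left(172 - 55\right) - 32397\right) + \frac{7 \left(4 + 6 \left(-15\right)^{2} + 31 \left(-15\right)\right)^{2}}{36 \left(4 - 15\right)^{2}} = \left(172 \cdot 117 - 32397\right) + \frac{7 \left(4 + 6 \cdot 225 - 465\right)^{2}}{36 \cdot 121} = \left(20124 - 32397\right) + \frac{7}{36} \cdot \frac{1}{121} \left(4 + 1350 - 465\right)^{2} = -12273 + \frac{7}{36} \cdot \frac{1}{121} \cdot 889^{2} = -12273 + \frac{7}{36} \cdot \frac{1}{121} \cdot 790321 = -12273 + \frac{5532247}{4356} = - \frac{47928941}{4356}$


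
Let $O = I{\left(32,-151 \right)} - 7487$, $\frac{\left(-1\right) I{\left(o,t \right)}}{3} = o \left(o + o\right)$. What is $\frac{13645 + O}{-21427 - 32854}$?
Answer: $- \frac{14}{54281} \approx -0.00025792$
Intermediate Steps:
$I{\left(o,t \right)} = - 6 o^{2}$ ($I{\left(o,t \right)} = - 3 o \left(o + o\right) = - 3 o 2 o = - 3 \cdot 2 o^{2} = - 6 o^{2}$)
$O = -13631$ ($O = - 6 \cdot 32^{2} - 7487 = \left(-6\right) 1024 - 7487 = -6144 - 7487 = -13631$)
$\frac{13645 + O}{-21427 - 32854} = \frac{13645 - 13631}{-21427 - 32854} = \frac{14}{-54281} = 14 \left(- \frac{1}{54281}\right) = - \frac{14}{54281}$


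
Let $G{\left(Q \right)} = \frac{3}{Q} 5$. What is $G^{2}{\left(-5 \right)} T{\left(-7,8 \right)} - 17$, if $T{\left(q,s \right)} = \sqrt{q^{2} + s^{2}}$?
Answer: $-17 + 9 \sqrt{113} \approx 78.671$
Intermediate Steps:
$G{\left(Q \right)} = \frac{15}{Q}$
$G^{2}{\left(-5 \right)} T{\left(-7,8 \right)} - 17 = \left(\frac{15}{-5}\right)^{2} \sqrt{\left(-7\right)^{2} + 8^{2}} - 17 = \left(15 \left(- \frac{1}{5}\right)\right)^{2} \sqrt{49 + 64} - 17 = \left(-3\right)^{2} \sqrt{113} - 17 = 9 \sqrt{113} - 17 = -17 + 9 \sqrt{113}$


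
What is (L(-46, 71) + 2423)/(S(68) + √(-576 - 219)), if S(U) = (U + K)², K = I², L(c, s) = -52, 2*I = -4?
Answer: 4097088/8958217 - 2371*I*√795/26874651 ≈ 0.45736 - 0.0024876*I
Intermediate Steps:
I = -2 (I = (½)*(-4) = -2)
K = 4 (K = (-2)² = 4)
S(U) = (4 + U)² (S(U) = (U + 4)² = (4 + U)²)
(L(-46, 71) + 2423)/(S(68) + √(-576 - 219)) = (-52 + 2423)/((4 + 68)² + √(-576 - 219)) = 2371/(72² + √(-795)) = 2371/(5184 + I*√795)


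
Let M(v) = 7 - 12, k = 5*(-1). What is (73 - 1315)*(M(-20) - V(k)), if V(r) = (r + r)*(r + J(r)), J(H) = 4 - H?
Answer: -43470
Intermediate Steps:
k = -5
M(v) = -5
V(r) = 8*r (V(r) = (r + r)*(r + (4 - r)) = (2*r)*4 = 8*r)
(73 - 1315)*(M(-20) - V(k)) = (73 - 1315)*(-5 - 8*(-5)) = -1242*(-5 - 1*(-40)) = -1242*(-5 + 40) = -1242*35 = -43470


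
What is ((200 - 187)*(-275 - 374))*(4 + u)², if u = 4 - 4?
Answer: -134992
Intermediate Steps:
u = 0
((200 - 187)*(-275 - 374))*(4 + u)² = ((200 - 187)*(-275 - 374))*(4 + 0)² = (13*(-649))*4² = -8437*16 = -134992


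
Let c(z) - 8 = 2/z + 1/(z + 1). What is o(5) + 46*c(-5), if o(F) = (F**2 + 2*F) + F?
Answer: 3781/10 ≈ 378.10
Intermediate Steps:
c(z) = 8 + 1/(1 + z) + 2/z (c(z) = 8 + (2/z + 1/(z + 1)) = 8 + (2/z + 1/(1 + z)) = 8 + (1/(1 + z) + 2/z) = 8 + 1/(1 + z) + 2/z)
o(F) = F**2 + 3*F
o(5) + 46*c(-5) = 5*(3 + 5) + 46*((2 + 8*(-5)**2 + 11*(-5))/((-5)*(1 - 5))) = 5*8 + 46*(-1/5*(2 + 8*25 - 55)/(-4)) = 40 + 46*(-1/5*(-1/4)*(2 + 200 - 55)) = 40 + 46*(-1/5*(-1/4)*147) = 40 + 46*(147/20) = 40 + 3381/10 = 3781/10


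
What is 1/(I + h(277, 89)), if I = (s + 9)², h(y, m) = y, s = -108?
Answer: 1/10078 ≈ 9.9226e-5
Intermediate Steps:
I = 9801 (I = (-108 + 9)² = (-99)² = 9801)
1/(I + h(277, 89)) = 1/(9801 + 277) = 1/10078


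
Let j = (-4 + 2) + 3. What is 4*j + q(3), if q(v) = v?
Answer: 7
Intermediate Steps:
j = 1 (j = -2 + 3 = 1)
4*j + q(3) = 4*1 + 3 = 4 + 3 = 7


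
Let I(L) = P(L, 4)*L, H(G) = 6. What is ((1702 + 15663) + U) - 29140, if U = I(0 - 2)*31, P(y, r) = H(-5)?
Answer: -12147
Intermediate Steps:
P(y, r) = 6
I(L) = 6*L
U = -372 (U = (6*(0 - 2))*31 = (6*(-2))*31 = -12*31 = -372)
((1702 + 15663) + U) - 29140 = ((1702 + 15663) - 372) - 29140 = (17365 - 372) - 29140 = 16993 - 29140 = -12147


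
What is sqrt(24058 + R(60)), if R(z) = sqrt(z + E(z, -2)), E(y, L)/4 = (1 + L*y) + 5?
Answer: sqrt(24058 + 6*I*sqrt(11)) ≈ 155.11 + 0.0641*I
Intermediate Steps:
E(y, L) = 24 + 4*L*y (E(y, L) = 4*((1 + L*y) + 5) = 4*(6 + L*y) = 24 + 4*L*y)
R(z) = sqrt(24 - 7*z) (R(z) = sqrt(z + (24 + 4*(-2)*z)) = sqrt(z + (24 - 8*z)) = sqrt(24 - 7*z))
sqrt(24058 + R(60)) = sqrt(24058 + sqrt(24 - 7*60)) = sqrt(24058 + sqrt(24 - 420)) = sqrt(24058 + sqrt(-396)) = sqrt(24058 + 6*I*sqrt(11))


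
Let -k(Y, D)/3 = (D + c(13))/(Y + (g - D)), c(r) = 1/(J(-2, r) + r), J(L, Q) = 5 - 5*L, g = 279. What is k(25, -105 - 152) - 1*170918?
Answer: -894919453/5236 ≈ -1.7092e+5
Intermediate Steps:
c(r) = 1/(15 + r) (c(r) = 1/((5 - 5*(-2)) + r) = 1/((5 + 10) + r) = 1/(15 + r))
k(Y, D) = -3*(1/28 + D)/(279 + Y - D) (k(Y, D) = -3*(D + 1/(15 + 13))/(Y + (279 - D)) = -3*(D + 1/28)/(279 + Y - D) = -3*(1/28 + D)/(279 + Y - D))
k(25, -105 - 152) - 1*170918 = (3/28 + 3*(-105 - 152))/(-279 + (-105 - 152) - 1*25) - 1*170918 = (3/28 + 3*(-257))/(-279 - 257 - 25) - 170918 = (3/28 - 771)/(-561) - 170918 = -1/561*(-21585/28) - 170918 = 7195/5236 - 170918 = -894919453/5236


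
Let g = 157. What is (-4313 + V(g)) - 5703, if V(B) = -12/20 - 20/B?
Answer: -7863131/785 ≈ -10017.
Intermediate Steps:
V(B) = -⅗ - 20/B (V(B) = -12*1/20 - 20/B = -⅗ - 20/B)
(-4313 + V(g)) - 5703 = (-4313 + (-⅗ - 20/157)) - 5703 = (-4313 - 571/785) - 5703 = -3386276/785 - 5703 = -7863131/785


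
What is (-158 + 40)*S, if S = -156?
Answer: 18408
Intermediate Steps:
(-158 + 40)*S = (-158 + 40)*(-156) = -118*(-156) = 18408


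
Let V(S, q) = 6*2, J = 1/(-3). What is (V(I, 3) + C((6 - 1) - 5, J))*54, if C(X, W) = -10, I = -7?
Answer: 108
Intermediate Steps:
J = -1/3 ≈ -0.33333
V(S, q) = 12
(V(I, 3) + C((6 - 1) - 5, J))*54 = (12 - 10)*54 = 2*54 = 108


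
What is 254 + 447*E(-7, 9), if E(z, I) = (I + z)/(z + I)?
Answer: 701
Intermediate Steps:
E(z, I) = 1 (E(z, I) = (I + z)/(I + z) = 1)
254 + 447*E(-7, 9) = 254 + 447*1 = 254 + 447 = 701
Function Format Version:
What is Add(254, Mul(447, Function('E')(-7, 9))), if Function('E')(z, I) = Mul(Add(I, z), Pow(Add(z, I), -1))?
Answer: 701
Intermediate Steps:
Function('E')(z, I) = 1 (Function('E')(z, I) = Mul(Add(I, z), Pow(Add(I, z), -1)) = 1)
Add(254, Mul(447, Function('E')(-7, 9))) = Add(254, Mul(447, 1)) = Add(254, 447) = 701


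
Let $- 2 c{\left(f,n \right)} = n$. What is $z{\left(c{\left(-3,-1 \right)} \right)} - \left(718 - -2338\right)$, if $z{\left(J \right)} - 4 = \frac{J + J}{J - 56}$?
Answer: $- \frac{338774}{111} \approx -3052.0$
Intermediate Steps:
$c{\left(f,n \right)} = - \frac{n}{2}$
$z{\left(J \right)} = 4 + \frac{2 J}{-56 + J}$ ($z{\left(J \right)} = 4 + \frac{J + J}{J - 56} = 4 + \frac{2 J}{-56 + J}$)
$z{\left(c{\left(-3,-1 \right)} \right)} - \left(718 - -2338\right) = \frac{2 \left(-112 + 3 \left(\left(- \frac{1}{2}\right) \left(-1\right)\right)\right)}{-56 - - \frac{1}{2}} - \left(718 - -2338\right) = \frac{2 \left(-112 + 3 \cdot \frac{1}{2}\right)}{-56 + \frac{1}{2}} - \left(718 + 2338\right) = \frac{2 \left(-112 + \frac{3}{2}\right)}{- \frac{111}{2}} - 3056 = 2 \left(- \frac{2}{111}\right) \left(- \frac{221}{2}\right) - 3056 = \frac{442}{111} - 3056 = - \frac{338774}{111}$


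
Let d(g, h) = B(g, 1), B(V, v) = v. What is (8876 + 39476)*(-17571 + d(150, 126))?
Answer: -849544640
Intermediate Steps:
d(g, h) = 1
(8876 + 39476)*(-17571 + d(150, 126)) = (8876 + 39476)*(-17571 + 1) = 48352*(-17570) = -849544640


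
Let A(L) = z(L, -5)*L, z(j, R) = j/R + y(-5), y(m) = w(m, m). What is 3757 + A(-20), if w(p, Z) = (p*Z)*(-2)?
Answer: 4677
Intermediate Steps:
w(p, Z) = -2*Z*p (w(p, Z) = (Z*p)*(-2) = -2*Z*p)
y(m) = -2*m² (y(m) = -2*m*m = -2*m²)
z(j, R) = -50 + j/R (z(j, R) = j/R - 2*(-5)² = j/R - 2*25 = j/R - 50 = -50 + j/R)
A(L) = L*(-50 - L/5) (A(L) = (-50 + L/(-5))*L = (-50 + L*(-⅕))*L = (-50 - L/5)*L = L*(-50 - L/5))
3757 + A(-20) = 3757 + (⅕)*(-20)*(-250 - 1*(-20)) = 3757 + (⅕)*(-20)*(-250 + 20) = 3757 + (⅕)*(-20)*(-230) = 3757 + 920 = 4677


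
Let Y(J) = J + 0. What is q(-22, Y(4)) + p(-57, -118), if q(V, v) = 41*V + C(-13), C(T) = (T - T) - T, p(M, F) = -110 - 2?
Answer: -1001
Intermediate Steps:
p(M, F) = -112
Y(J) = J
C(T) = -T (C(T) = 0 - T = -T)
q(V, v) = 13 + 41*V (q(V, v) = 41*V - 1*(-13) = 41*V + 13 = 13 + 41*V)
q(-22, Y(4)) + p(-57, -118) = (13 + 41*(-22)) - 112 = (13 - 902) - 112 = -889 - 112 = -1001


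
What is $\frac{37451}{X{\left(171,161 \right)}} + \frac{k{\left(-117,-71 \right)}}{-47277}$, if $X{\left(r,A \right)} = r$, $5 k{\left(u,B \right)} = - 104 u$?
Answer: $\frac{327806441}{1497105} \approx 218.96$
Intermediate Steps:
$k{\left(u,B \right)} = - \frac{104 u}{5}$ ($k{\left(u,B \right)} = \frac{\left(-104\right) u}{5} = - \frac{104 u}{5}$)
$\frac{37451}{X{\left(171,161 \right)}} + \frac{k{\left(-117,-71 \right)}}{-47277} = \frac{37451}{171} + \frac{\left(- \frac{104}{5}\right) \left(-117\right)}{-47277} = 37451 \cdot \frac{1}{171} + \frac{12168}{5} \left(- \frac{1}{47277}\right) = \frac{37451}{171} - \frac{1352}{26265} = \frac{327806441}{1497105}$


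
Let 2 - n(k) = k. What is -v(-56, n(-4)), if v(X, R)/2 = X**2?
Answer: -6272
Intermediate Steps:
n(k) = 2 - k
v(X, R) = 2*X**2
-v(-56, n(-4)) = -2*(-56)**2 = -2*3136 = -1*6272 = -6272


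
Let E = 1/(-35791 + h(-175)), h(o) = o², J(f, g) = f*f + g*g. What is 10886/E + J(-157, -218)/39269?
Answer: -2208373665271/39269 ≈ -5.6237e+7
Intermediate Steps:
J(f, g) = f² + g²
E = -1/5166 (E = 1/(-35791 + (-175)²) = 1/(-35791 + 30625) = 1/(-5166) = -1/5166 ≈ -0.00019357)
10886/E + J(-157, -218)/39269 = 10886/(-1/5166) + ((-157)² + (-218)²)/39269 = 10886*(-5166) + (24649 + 47524)*(1/39269) = -56237076 + 72173*(1/39269) = -56237076 + 72173/39269 = -2208373665271/39269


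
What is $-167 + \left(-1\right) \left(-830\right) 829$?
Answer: $687903$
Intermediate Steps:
$-167 + \left(-1\right) \left(-830\right) 829 = -167 + 830 \cdot 829 = -167 + 688070 = 687903$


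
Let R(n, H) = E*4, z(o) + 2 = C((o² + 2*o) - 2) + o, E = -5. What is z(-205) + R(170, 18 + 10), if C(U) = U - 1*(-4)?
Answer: 41390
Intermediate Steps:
C(U) = 4 + U (C(U) = U + 4 = 4 + U)
z(o) = o² + 3*o (z(o) = -2 + ((4 + ((o² + 2*o) - 2)) + o) = -2 + ((4 + (-2 + o² + 2*o)) + o) = -2 + ((2 + o² + 2*o) + o) = -2 + (2 + o² + 3*o) = o² + 3*o)
R(n, H) = -20 (R(n, H) = -5*4 = -20)
z(-205) + R(170, 18 + 10) = -205*(3 - 205) - 20 = -205*(-202) - 20 = 41410 - 20 = 41390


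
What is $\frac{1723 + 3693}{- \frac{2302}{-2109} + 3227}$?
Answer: $\frac{11422344}{6808045} \approx 1.6778$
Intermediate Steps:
$\frac{1723 + 3693}{- \frac{2302}{-2109} + 3227} = \frac{5416}{\left(-2302\right) \left(- \frac{1}{2109}\right) + 3227} = \frac{5416}{\frac{2302}{2109} + 3227} = \frac{5416}{\frac{6808045}{2109}} = 5416 \cdot \frac{2109}{6808045} = \frac{11422344}{6808045}$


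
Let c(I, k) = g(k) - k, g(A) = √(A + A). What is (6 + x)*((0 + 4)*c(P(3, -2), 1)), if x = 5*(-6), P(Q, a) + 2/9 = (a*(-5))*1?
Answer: 96 - 96*√2 ≈ -39.765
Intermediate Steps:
g(A) = √2*√A (g(A) = √(2*A) = √2*√A)
P(Q, a) = -2/9 - 5*a (P(Q, a) = -2/9 + (a*(-5))*1 = -2/9 - 5*a*1 = -2/9 - 5*a)
x = -30
c(I, k) = -k + √2*√k (c(I, k) = √2*√k - k = -k + √2*√k)
(6 + x)*((0 + 4)*c(P(3, -2), 1)) = (6 - 30)*((0 + 4)*(-1*1 + √2*√1)) = -96*(-1 + √2*1) = -96*(-1 + √2) = -24*(-4 + 4*√2) = 96 - 96*√2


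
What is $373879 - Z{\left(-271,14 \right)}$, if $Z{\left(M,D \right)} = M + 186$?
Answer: $373964$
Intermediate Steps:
$Z{\left(M,D \right)} = 186 + M$
$373879 - Z{\left(-271,14 \right)} = 373879 - \left(186 - 271\right) = 373879 - -85 = 373879 + 85 = 373964$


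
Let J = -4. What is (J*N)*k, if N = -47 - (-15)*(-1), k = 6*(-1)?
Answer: -1488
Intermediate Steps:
k = -6
N = -62 (N = -47 - 1*15 = -47 - 15 = -62)
(J*N)*k = -4*(-62)*(-6) = 248*(-6) = -1488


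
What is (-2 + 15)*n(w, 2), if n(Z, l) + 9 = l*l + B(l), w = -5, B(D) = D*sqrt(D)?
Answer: -65 + 26*sqrt(2) ≈ -28.230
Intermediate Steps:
B(D) = D**(3/2)
n(Z, l) = -9 + l**2 + l**(3/2) (n(Z, l) = -9 + (l*l + l**(3/2)) = -9 + (l**2 + l**(3/2)) = -9 + l**2 + l**(3/2))
(-2 + 15)*n(w, 2) = (-2 + 15)*(-9 + 2**2 + 2**(3/2)) = 13*(-9 + 4 + 2*sqrt(2)) = 13*(-5 + 2*sqrt(2)) = -65 + 26*sqrt(2)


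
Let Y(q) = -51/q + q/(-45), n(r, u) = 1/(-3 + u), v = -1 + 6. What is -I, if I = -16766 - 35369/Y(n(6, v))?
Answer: 150745436/9181 ≈ 16419.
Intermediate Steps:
v = 5
Y(q) = -51/q - q/45 (Y(q) = -51/q + q*(-1/45) = -51/q - q/45)
I = -150745436/9181 (I = -16766 - 35369/(-51/(1/(-3 + 5)) - 1/(45*(-3 + 5))) = -16766 - 35369/(-51/(1/2) - 1/45/2) = -16766 - 35369/(-51/1/2 - 1/45*1/2) = -16766 - 35369/(-51*2 - 1/90) = -16766 - 35369/(-102 - 1/90) = -16766 - 35369/(-9181/90) = -16766 - 35369*(-90)/9181 = -16766 - 1*(-3183210/9181) = -16766 + 3183210/9181 = -150745436/9181 ≈ -16419.)
-I = -1*(-150745436/9181) = 150745436/9181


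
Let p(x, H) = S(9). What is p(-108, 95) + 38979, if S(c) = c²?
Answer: 39060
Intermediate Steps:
p(x, H) = 81 (p(x, H) = 9² = 81)
p(-108, 95) + 38979 = 81 + 38979 = 39060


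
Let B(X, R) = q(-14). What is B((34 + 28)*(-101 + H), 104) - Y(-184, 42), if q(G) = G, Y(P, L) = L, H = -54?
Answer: -56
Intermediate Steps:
B(X, R) = -14
B((34 + 28)*(-101 + H), 104) - Y(-184, 42) = -14 - 1*42 = -14 - 42 = -56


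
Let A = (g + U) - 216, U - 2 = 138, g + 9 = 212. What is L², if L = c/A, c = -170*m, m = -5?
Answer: 722500/16129 ≈ 44.795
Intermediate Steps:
g = 203 (g = -9 + 212 = 203)
c = 850 (c = -170*(-5) = 850)
U = 140 (U = 2 + 138 = 140)
A = 127 (A = (203 + 140) - 216 = 343 - 216 = 127)
L = 850/127 ≈ 6.6929
L² = (850/127)² = 722500/16129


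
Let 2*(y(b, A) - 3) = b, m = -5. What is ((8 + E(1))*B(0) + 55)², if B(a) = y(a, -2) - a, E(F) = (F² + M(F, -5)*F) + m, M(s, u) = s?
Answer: 4900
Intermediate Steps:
E(F) = -5 + 2*F² (E(F) = (F² + F*F) - 5 = (F² + F²) - 5 = 2*F² - 5 = -5 + 2*F²)
y(b, A) = 3 + b/2
B(a) = 3 - a/2 (B(a) = (3 + a/2) - a = 3 - a/2)
((8 + E(1))*B(0) + 55)² = ((8 + (-5 + 2*1²))*(3 - ½*0) + 55)² = ((8 + (-5 + 2*1))*(3 + 0) + 55)² = ((8 + (-5 + 2))*3 + 55)² = ((8 - 3)*3 + 55)² = (5*3 + 55)² = (15 + 55)² = 70² = 4900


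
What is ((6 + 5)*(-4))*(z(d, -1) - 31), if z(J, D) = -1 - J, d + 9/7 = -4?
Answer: 8228/7 ≈ 1175.4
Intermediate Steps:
d = -37/7 (d = -9/7 - 4 = -37/7 ≈ -5.2857)
((6 + 5)*(-4))*(z(d, -1) - 31) = ((6 + 5)*(-4))*((-1 - 1*(-37/7)) - 31) = (11*(-4))*((-1 + 37/7) - 31) = -44*(30/7 - 31) = -44*(-187/7) = 8228/7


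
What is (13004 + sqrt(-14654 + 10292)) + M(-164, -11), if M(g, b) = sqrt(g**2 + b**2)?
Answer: 13004 + sqrt(27017) + I*sqrt(4362) ≈ 13168.0 + 66.045*I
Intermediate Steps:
M(g, b) = sqrt(b**2 + g**2)
(13004 + sqrt(-14654 + 10292)) + M(-164, -11) = (13004 + sqrt(-14654 + 10292)) + sqrt((-11)**2 + (-164)**2) = (13004 + sqrt(-4362)) + sqrt(121 + 26896) = (13004 + I*sqrt(4362)) + sqrt(27017) = 13004 + sqrt(27017) + I*sqrt(4362)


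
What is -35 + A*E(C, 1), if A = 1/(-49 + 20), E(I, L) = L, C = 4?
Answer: -1016/29 ≈ -35.034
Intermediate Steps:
A = -1/29 (A = 1/(-29) = -1/29 ≈ -0.034483)
-35 + A*E(C, 1) = -35 - 1/29*1 = -35 - 1/29 = -1016/29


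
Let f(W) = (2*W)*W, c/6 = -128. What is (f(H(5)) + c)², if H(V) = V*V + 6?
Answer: 1331716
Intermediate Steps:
c = -768 (c = 6*(-128) = -768)
H(V) = 6 + V² (H(V) = V² + 6 = 6 + V²)
f(W) = 2*W²
(f(H(5)) + c)² = (2*(6 + 5²)² - 768)² = (2*(6 + 25)² - 768)² = (2*31² - 768)² = (2*961 - 768)² = (1922 - 768)² = 1154² = 1331716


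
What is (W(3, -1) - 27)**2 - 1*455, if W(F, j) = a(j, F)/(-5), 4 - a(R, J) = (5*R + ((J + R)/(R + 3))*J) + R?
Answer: 8789/25 ≈ 351.56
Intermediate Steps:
a(R, J) = 4 - 6*R - J*(J + R)/(3 + R) (a(R, J) = 4 - ((5*R + ((J + R)/(R + 3))*J) + R) = 4 - ((5*R + ((J + R)/(3 + R))*J) + R) = 4 - ((5*R + J*(J + R)/(3 + R)) + R) = 4 - (6*R + J*(J + R)/(3 + R)) = 4 + (-6*R - J*(J + R)/(3 + R)) = 4 - 6*R - J*(J + R)/(3 + R))
W(F, j) = -(12 - F**2 - 14*j - 6*j**2 - F*j)/(5*(3 + j)) (W(F, j) = ((12 - F**2 - 14*j - 6*j**2 - F*j)/(3 + j))/(-5) = ((12 - F**2 - 14*j - 6*j**2 - F*j)/(3 + j))*(-1/5) = -(12 - F**2 - 14*j - 6*j**2 - F*j)/(5*(3 + j)))
(W(3, -1) - 27)**2 - 1*455 = ((-12 + 3**2 + 6*(-1)**2 + 14*(-1) + 3*(-1))/(5*(3 - 1)) - 27)**2 - 1*455 = ((1/5)*(-12 + 9 + 6*1 - 14 - 3)/2 - 27)**2 - 455 = ((1/5)*(1/2)*(-12 + 9 + 6 - 14 - 3) - 27)**2 - 455 = ((1/5)*(1/2)*(-14) - 27)**2 - 455 = (-7/5 - 27)**2 - 455 = (-142/5)**2 - 455 = 20164/25 - 455 = 8789/25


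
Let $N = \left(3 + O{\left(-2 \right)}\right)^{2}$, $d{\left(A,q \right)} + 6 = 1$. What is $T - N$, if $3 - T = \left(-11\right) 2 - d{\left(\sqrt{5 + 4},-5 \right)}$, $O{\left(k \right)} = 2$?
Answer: $-5$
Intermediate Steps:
$d{\left(A,q \right)} = -5$ ($d{\left(A,q \right)} = -6 + 1 = -5$)
$T = 20$ ($T = 3 - \left(\left(-11\right) 2 - -5\right) = 3 - \left(-22 + 5\right) = 3 - -17 = 3 + 17 = 20$)
$N = 25$ ($N = \left(3 + 2\right)^{2} = 5^{2} = 25$)
$T - N = 20 - 25 = -5$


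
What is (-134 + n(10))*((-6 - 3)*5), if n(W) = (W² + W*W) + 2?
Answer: -3060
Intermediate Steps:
n(W) = 2 + 2*W² (n(W) = (W² + W²) + 2 = 2*W² + 2 = 2 + 2*W²)
(-134 + n(10))*((-6 - 3)*5) = (-134 + (2 + 2*10²))*((-6 - 3)*5) = (-134 + (2 + 2*100))*(-9*5) = (-134 + (2 + 200))*(-45) = (-134 + 202)*(-45) = 68*(-45) = -3060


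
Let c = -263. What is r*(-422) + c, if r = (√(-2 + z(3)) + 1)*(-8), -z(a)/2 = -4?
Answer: 3113 + 3376*√6 ≈ 11382.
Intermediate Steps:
z(a) = 8 (z(a) = -2*(-4) = 8)
r = -8 - 8*√6 (r = (√(-2 + 8) + 1)*(-8) = (√6 + 1)*(-8) = (1 + √6)*(-8) = -8 - 8*√6 ≈ -27.596)
r*(-422) + c = (-8 - 8*√6)*(-422) - 263 = (3376 + 3376*√6) - 263 = 3113 + 3376*√6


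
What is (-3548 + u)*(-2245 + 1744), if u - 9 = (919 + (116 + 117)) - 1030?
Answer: 1711917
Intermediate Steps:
u = 131 (u = 9 + ((919 + (116 + 117)) - 1030) = 9 + ((919 + 233) - 1030) = 9 + (1152 - 1030) = 9 + 122 = 131)
(-3548 + u)*(-2245 + 1744) = (-3548 + 131)*(-2245 + 1744) = -3417*(-501) = 1711917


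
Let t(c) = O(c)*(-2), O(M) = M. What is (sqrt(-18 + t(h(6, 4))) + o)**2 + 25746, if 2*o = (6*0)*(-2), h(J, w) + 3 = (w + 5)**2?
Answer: 25572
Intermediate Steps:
h(J, w) = -3 + (5 + w)**2 (h(J, w) = -3 + (w + 5)**2 = -3 + (5 + w)**2)
o = 0 (o = ((6*0)*(-2))/2 = (0*(-2))/2 = (1/2)*0 = 0)
t(c) = -2*c (t(c) = c*(-2) = -2*c)
(sqrt(-18 + t(h(6, 4))) + o)**2 + 25746 = (sqrt(-18 - 2*(-3 + (5 + 4)**2)) + 0)**2 + 25746 = (sqrt(-18 - 2*(-3 + 9**2)) + 0)**2 + 25746 = (sqrt(-18 - 2*(-3 + 81)) + 0)**2 + 25746 = (sqrt(-18 - 2*78) + 0)**2 + 25746 = (sqrt(-18 - 156) + 0)**2 + 25746 = (sqrt(-174) + 0)**2 + 25746 = (I*sqrt(174) + 0)**2 + 25746 = (I*sqrt(174))**2 + 25746 = -174 + 25746 = 25572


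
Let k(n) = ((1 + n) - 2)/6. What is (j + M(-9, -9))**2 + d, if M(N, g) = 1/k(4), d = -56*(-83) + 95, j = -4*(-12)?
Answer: 7243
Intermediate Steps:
j = 48
k(n) = -1/6 + n/6 (k(n) = (-1 + n)*(1/6) = -1/6 + n/6)
d = 4743 (d = 4648 + 95 = 4743)
M(N, g) = 2 (M(N, g) = 1/(-1/6 + (1/6)*4) = 1/(-1/6 + 2/3) = 1/(1/2) = 2)
(j + M(-9, -9))**2 + d = (48 + 2)**2 + 4743 = 50**2 + 4743 = 2500 + 4743 = 7243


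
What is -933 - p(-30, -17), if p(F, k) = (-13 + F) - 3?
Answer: -887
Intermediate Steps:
p(F, k) = -16 + F
-933 - p(-30, -17) = -933 - (-16 - 30) = -933 - 1*(-46) = -933 + 46 = -887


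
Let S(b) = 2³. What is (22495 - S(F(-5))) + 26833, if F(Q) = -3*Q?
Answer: 49320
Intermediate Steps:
S(b) = 8
(22495 - S(F(-5))) + 26833 = (22495 - 1*8) + 26833 = (22495 - 8) + 26833 = 22487 + 26833 = 49320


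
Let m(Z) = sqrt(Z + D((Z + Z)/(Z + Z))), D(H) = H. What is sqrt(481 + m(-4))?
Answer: sqrt(481 + I*sqrt(3)) ≈ 21.932 + 0.03949*I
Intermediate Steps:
m(Z) = sqrt(1 + Z) (m(Z) = sqrt(Z + (Z + Z)/(Z + Z)) = sqrt(Z + (2*Z)/((2*Z))) = sqrt(Z + (2*Z)*(1/(2*Z))) = sqrt(Z + 1) = sqrt(1 + Z))
sqrt(481 + m(-4)) = sqrt(481 + sqrt(1 - 4)) = sqrt(481 + sqrt(-3)) = sqrt(481 + I*sqrt(3))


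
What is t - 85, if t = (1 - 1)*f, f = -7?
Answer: -85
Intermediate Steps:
t = 0 (t = (1 - 1)*(-7) = 0*(-7) = 0)
t - 85 = 0 - 85 = -85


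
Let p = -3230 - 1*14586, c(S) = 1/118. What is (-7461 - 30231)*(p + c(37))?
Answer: 39619700802/59 ≈ 6.7152e+8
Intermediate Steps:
c(S) = 1/118
p = -17816 (p = -3230 - 14586 = -17816)
(-7461 - 30231)*(p + c(37)) = (-7461 - 30231)*(-17816 + 1/118) = -37692*(-2102287/118) = 39619700802/59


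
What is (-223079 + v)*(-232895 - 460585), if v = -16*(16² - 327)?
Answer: 153913031640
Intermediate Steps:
v = 1136 (v = -16*(256 - 327) = -16*(-71) = 1136)
(-223079 + v)*(-232895 - 460585) = (-223079 + 1136)*(-232895 - 460585) = -221943*(-693480) = 153913031640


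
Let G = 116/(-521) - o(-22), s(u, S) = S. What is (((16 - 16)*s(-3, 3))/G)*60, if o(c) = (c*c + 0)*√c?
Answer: 0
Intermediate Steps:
o(c) = c^(5/2) (o(c) = (c² + 0)*√c = c²*√c = c^(5/2))
G = -116/521 - 484*I*√22 (G = 116/(-521) - (-22)^(5/2) = 116*(-1/521) - 484*I*√22 = -116/521 - 484*I*√22 ≈ -0.22265 - 2270.2*I)
(((16 - 16)*s(-3, 3))/G)*60 = (((16 - 16)*3)/(-116/521 - 484*I*√22))*60 = ((0*3)/(-116/521 - 484*I*√22))*60 = (0/(-116/521 - 484*I*√22))*60 = 0*60 = 0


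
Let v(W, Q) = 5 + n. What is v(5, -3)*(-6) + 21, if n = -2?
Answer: 3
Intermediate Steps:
v(W, Q) = 3 (v(W, Q) = 5 - 2 = 3)
v(5, -3)*(-6) + 21 = 3*(-6) + 21 = -18 + 21 = 3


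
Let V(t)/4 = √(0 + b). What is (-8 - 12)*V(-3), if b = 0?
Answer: 0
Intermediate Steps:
V(t) = 0 (V(t) = 4*√(0 + 0) = 4*√0 = 4*0 = 0)
(-8 - 12)*V(-3) = (-8 - 12)*0 = -20*0 = 0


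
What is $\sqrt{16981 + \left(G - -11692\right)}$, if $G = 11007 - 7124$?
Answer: $2 \sqrt{8139} \approx 180.43$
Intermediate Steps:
$G = 3883$
$\sqrt{16981 + \left(G - -11692\right)} = \sqrt{16981 + \left(3883 - -11692\right)} = \sqrt{16981 + \left(3883 + 11692\right)} = \sqrt{16981 + 15575} = \sqrt{32556} = 2 \sqrt{8139}$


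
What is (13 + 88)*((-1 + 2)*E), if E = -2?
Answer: -202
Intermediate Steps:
(13 + 88)*((-1 + 2)*E) = (13 + 88)*((-1 + 2)*(-2)) = 101*(1*(-2)) = 101*(-2) = -202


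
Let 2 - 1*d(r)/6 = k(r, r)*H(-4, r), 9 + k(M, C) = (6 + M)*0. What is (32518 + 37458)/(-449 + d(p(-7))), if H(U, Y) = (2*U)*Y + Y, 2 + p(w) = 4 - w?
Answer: -69976/3839 ≈ -18.228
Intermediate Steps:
p(w) = 2 - w (p(w) = -2 + (4 - w) = 2 - w)
H(U, Y) = Y + 2*U*Y (H(U, Y) = 2*U*Y + Y = Y + 2*U*Y)
k(M, C) = -9 (k(M, C) = -9 + (6 + M)*0 = -9 + 0 = -9)
d(r) = 12 - 378*r (d(r) = 12 - (-54)*r*(1 + 2*(-4)) = 12 - (-54)*r*(1 - 8) = 12 - (-54)*r*(-7) = 12 - (-54)*(-7*r) = 12 - 378*r)
(32518 + 37458)/(-449 + d(p(-7))) = (32518 + 37458)/(-449 + (12 - 378*(2 - 1*(-7)))) = 69976/(-449 + (12 - 378*(2 + 7))) = 69976/(-449 + (12 - 378*9)) = 69976/(-449 + (12 - 3402)) = 69976/(-449 - 3390) = 69976/(-3839) = 69976*(-1/3839) = -69976/3839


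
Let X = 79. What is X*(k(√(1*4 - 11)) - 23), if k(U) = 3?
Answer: -1580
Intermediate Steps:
X*(k(√(1*4 - 11)) - 23) = 79*(3 - 23) = 79*(-20) = -1580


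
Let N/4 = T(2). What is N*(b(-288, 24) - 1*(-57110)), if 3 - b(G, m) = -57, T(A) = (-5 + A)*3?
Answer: -2058120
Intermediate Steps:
T(A) = -15 + 3*A
N = -36 (N = 4*(-15 + 3*2) = 4*(-15 + 6) = 4*(-9) = -36)
b(G, m) = 60 (b(G, m) = 3 - 1*(-57) = 3 + 57 = 60)
N*(b(-288, 24) - 1*(-57110)) = -36*(60 - 1*(-57110)) = -36*(60 + 57110) = -36*57170 = -2058120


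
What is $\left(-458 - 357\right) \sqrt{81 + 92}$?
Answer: $- 815 \sqrt{173} \approx -10720.0$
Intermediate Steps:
$\left(-458 - 357\right) \sqrt{81 + 92} = - 815 \sqrt{173}$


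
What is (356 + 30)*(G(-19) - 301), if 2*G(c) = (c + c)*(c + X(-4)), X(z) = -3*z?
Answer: -64848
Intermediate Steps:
G(c) = c*(12 + c) (G(c) = ((c + c)*(c - 3*(-4)))/2 = ((2*c)*(c + 12))/2 = ((2*c)*(12 + c))/2 = (2*c*(12 + c))/2 = c*(12 + c))
(356 + 30)*(G(-19) - 301) = (356 + 30)*(-19*(12 - 19) - 301) = 386*(-19*(-7) - 301) = 386*(133 - 301) = 386*(-168) = -64848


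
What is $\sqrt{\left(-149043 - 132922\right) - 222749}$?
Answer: $i \sqrt{504714} \approx 710.43 i$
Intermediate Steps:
$\sqrt{\left(-149043 - 132922\right) - 222749} = \sqrt{-281965 - 222749} = \sqrt{-504714} = i \sqrt{504714}$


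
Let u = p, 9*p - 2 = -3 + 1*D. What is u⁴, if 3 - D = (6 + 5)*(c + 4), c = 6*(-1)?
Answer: 4096/81 ≈ 50.568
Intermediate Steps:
c = -6
D = 25 (D = 3 - (6 + 5)*(-6 + 4) = 3 - 11*(-2) = 3 - 1*(-22) = 3 + 22 = 25)
p = 8/3 (p = 2/9 + (-3 + 1*25)/9 = 2/9 + (-3 + 25)/9 = 2/9 + (⅑)*22 = 2/9 + 22/9 = 8/3 ≈ 2.6667)
u = 8/3 ≈ 2.6667
u⁴ = (8/3)⁴ = 4096/81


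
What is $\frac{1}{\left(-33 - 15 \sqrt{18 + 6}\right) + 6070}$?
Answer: $\frac{6037}{36439969} + \frac{30 \sqrt{6}}{36439969} \approx 0.00016769$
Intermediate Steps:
$\frac{1}{\left(-33 - 15 \sqrt{18 + 6}\right) + 6070} = \frac{1}{\left(-33 - 15 \sqrt{24}\right) + 6070} = \frac{1}{\left(-33 - 15 \cdot 2 \sqrt{6}\right) + 6070} = \frac{1}{\left(-33 - 30 \sqrt{6}\right) + 6070} = \frac{1}{6037 - 30 \sqrt{6}}$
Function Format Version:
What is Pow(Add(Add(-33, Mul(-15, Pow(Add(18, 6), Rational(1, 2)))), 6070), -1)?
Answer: Add(Rational(6037, 36439969), Mul(Rational(30, 36439969), Pow(6, Rational(1, 2)))) ≈ 0.00016769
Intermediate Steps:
Pow(Add(Add(-33, Mul(-15, Pow(Add(18, 6), Rational(1, 2)))), 6070), -1) = Pow(Add(Add(-33, Mul(-15, Pow(24, Rational(1, 2)))), 6070), -1) = Pow(Add(Add(-33, Mul(-15, Mul(2, Pow(6, Rational(1, 2))))), 6070), -1) = Pow(Add(Add(-33, Mul(-30, Pow(6, Rational(1, 2)))), 6070), -1) = Pow(Add(6037, Mul(-30, Pow(6, Rational(1, 2)))), -1)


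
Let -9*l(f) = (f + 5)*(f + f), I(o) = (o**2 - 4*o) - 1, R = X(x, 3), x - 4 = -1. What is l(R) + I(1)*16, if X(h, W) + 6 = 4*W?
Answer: -236/3 ≈ -78.667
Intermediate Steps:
x = 3 (x = 4 - 1 = 3)
X(h, W) = -6 + 4*W
R = 6 (R = -6 + 4*3 = -6 + 12 = 6)
I(o) = -1 + o**2 - 4*o
l(f) = -2*f*(5 + f)/9 (l(f) = -(f + 5)*(f + f)/9 = -(5 + f)*2*f/9 = -2*f*(5 + f)/9)
l(R) + I(1)*16 = -2/9*6*(5 + 6) + (-1 + 1**2 - 4*1)*16 = -2/9*6*11 + (-1 + 1 - 4)*16 = -44/3 - 4*16 = -44/3 - 64 = -236/3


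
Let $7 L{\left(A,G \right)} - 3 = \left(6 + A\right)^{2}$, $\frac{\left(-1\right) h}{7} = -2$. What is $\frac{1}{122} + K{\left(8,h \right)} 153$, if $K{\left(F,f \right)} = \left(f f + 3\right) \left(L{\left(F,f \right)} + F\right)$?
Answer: $\frac{947206177}{854} \approx 1.1091 \cdot 10^{6}$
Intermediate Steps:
$h = 14$ ($h = \left(-7\right) \left(-2\right) = 14$)
$L{\left(A,G \right)} = \frac{3}{7} + \frac{\left(6 + A\right)^{2}}{7}$
$K{\left(F,f \right)} = \left(3 + f^{2}\right) \left(\frac{3}{7} + F + \frac{\left(6 + F\right)^{2}}{7}\right)$ ($K{\left(F,f \right)} = \left(f f + 3\right) \left(\left(\frac{3}{7} + \frac{\left(6 + F\right)^{2}}{7}\right) + F\right) = \left(f^{2} + 3\right) \left(\frac{3}{7} + F + \frac{\left(6 + F\right)^{2}}{7}\right) = \left(3 + f^{2}\right) \left(\frac{3}{7} + F + \frac{\left(6 + F\right)^{2}}{7}\right)$)
$\frac{1}{122} + K{\left(8,h \right)} 153 = \frac{1}{122} + \left(\frac{9}{7} + 3 \cdot 8 + \frac{3 \left(6 + 8\right)^{2}}{7} + 8 \cdot 14^{2} + \frac{14^{2} \left(3 + \left(6 + 8\right)^{2}\right)}{7}\right) 153 = \frac{1}{122} + \left(\frac{9}{7} + 24 + \frac{3 \cdot 14^{2}}{7} + 8 \cdot 196 + \frac{1}{7} \cdot 196 \left(3 + 14^{2}\right)\right) 153 = \frac{1}{122} + \left(\frac{9}{7} + 24 + \frac{3}{7} \cdot 196 + 1568 + \frac{1}{7} \cdot 196 \left(3 + 196\right)\right) 153 = \frac{1}{122} + \left(\frac{9}{7} + 24 + 84 + 1568 + \frac{1}{7} \cdot 196 \cdot 199\right) 153 = \frac{1}{122} + \left(\frac{9}{7} + 24 + 84 + 1568 + 5572\right) 153 = \frac{1}{122} + \frac{50745}{7} \cdot 153 = \frac{1}{122} + \frac{7763985}{7} = \frac{947206177}{854}$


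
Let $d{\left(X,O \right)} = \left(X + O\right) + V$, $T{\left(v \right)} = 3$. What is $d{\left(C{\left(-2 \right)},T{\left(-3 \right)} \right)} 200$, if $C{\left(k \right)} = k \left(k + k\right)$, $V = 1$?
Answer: $2400$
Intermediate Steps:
$C{\left(k \right)} = 2 k^{2}$ ($C{\left(k \right)} = k 2 k = 2 k^{2}$)
$d{\left(X,O \right)} = 1 + O + X$ ($d{\left(X,O \right)} = \left(X + O\right) + 1 = \left(O + X\right) + 1 = 1 + O + X$)
$d{\left(C{\left(-2 \right)},T{\left(-3 \right)} \right)} 200 = \left(1 + 3 + 2 \left(-2\right)^{2}\right) 200 = \left(1 + 3 + 2 \cdot 4\right) 200 = \left(1 + 3 + 8\right) 200 = 12 \cdot 200 = 2400$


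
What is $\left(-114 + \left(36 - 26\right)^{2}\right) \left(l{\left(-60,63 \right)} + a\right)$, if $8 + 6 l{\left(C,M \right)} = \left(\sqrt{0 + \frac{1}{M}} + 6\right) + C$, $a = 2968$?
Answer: $- \frac{124222}{3} - \frac{\sqrt{7}}{9} \approx -41408.0$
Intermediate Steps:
$l{\left(C,M \right)} = - \frac{1}{3} + \frac{C}{6} + \frac{\sqrt{\frac{1}{M}}}{6}$ ($l{\left(C,M \right)} = - \frac{4}{3} + \frac{\left(\sqrt{0 + \frac{1}{M}} + 6\right) + C}{6} = - \frac{4}{3} + \frac{\left(\sqrt{\frac{1}{M}} + 6\right) + C}{6} = - \frac{4}{3} + \frac{\left(6 + \sqrt{\frac{1}{M}}\right) + C}{6} = - \frac{4}{3} + \frac{6 + C + \sqrt{\frac{1}{M}}}{6} = - \frac{4}{3} + \left(1 + \frac{C}{6} + \frac{\sqrt{\frac{1}{M}}}{6}\right) = - \frac{1}{3} + \frac{C}{6} + \frac{\sqrt{\frac{1}{M}}}{6}$)
$\left(-114 + \left(36 - 26\right)^{2}\right) \left(l{\left(-60,63 \right)} + a\right) = \left(-114 + \left(36 - 26\right)^{2}\right) \left(\left(- \frac{1}{3} + \frac{1}{6} \left(-60\right) + \frac{\sqrt{\frac{1}{63}}}{6}\right) + 2968\right) = \left(-114 + 10^{2}\right) \left(\left(- \frac{1}{3} - 10 + \frac{1}{6 \cdot 3 \sqrt{7}}\right) + 2968\right) = \left(-114 + 100\right) \left(\left(- \frac{1}{3} - 10 + \frac{\frac{1}{21} \sqrt{7}}{6}\right) + 2968\right) = - 14 \left(\left(- \frac{1}{3} - 10 + \frac{\sqrt{7}}{126}\right) + 2968\right) = - 14 \left(\left(- \frac{31}{3} + \frac{\sqrt{7}}{126}\right) + 2968\right) = - 14 \left(\frac{8873}{3} + \frac{\sqrt{7}}{126}\right) = - \frac{124222}{3} - \frac{\sqrt{7}}{9}$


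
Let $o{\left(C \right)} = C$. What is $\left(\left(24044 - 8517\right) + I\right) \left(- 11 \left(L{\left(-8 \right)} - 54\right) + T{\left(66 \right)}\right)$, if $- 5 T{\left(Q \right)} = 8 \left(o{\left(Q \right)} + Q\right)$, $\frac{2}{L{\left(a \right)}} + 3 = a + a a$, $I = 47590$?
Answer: $\frac{6395771844}{265} \approx 2.4135 \cdot 10^{7}$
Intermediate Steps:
$L{\left(a \right)} = \frac{2}{-3 + a + a^{2}}$ ($L{\left(a \right)} = \frac{2}{-3 + \left(a + a a\right)} = \frac{2}{-3 + \left(a + a^{2}\right)} = \frac{2}{-3 + a + a^{2}}$)
$T{\left(Q \right)} = - \frac{16 Q}{5}$ ($T{\left(Q \right)} = - \frac{8 \left(Q + Q\right)}{5} = - \frac{8 \cdot 2 Q}{5} = - \frac{16 Q}{5}$)
$\left(\left(24044 - 8517\right) + I\right) \left(- 11 \left(L{\left(-8 \right)} - 54\right) + T{\left(66 \right)}\right) = \left(\left(24044 - 8517\right) + 47590\right) \left(- 11 \left(\frac{2}{-3 - 8 + \left(-8\right)^{2}} - 54\right) - \frac{1056}{5}\right) = \left(\left(24044 - 8517\right) + 47590\right) \left(- 11 \left(\frac{2}{-3 - 8 + 64} - 54\right) - \frac{1056}{5}\right) = \left(15527 + 47590\right) \left(- 11 \left(\frac{2}{53} - 54\right) - \frac{1056}{5}\right) = 63117 \left(- 11 \left(2 \cdot \frac{1}{53} - 54\right) - \frac{1056}{5}\right) = 63117 \left(- 11 \left(\frac{2}{53} - 54\right) - \frac{1056}{5}\right) = 63117 \left(\left(-11\right) \left(- \frac{2860}{53}\right) - \frac{1056}{5}\right) = 63117 \left(\frac{31460}{53} - \frac{1056}{5}\right) = 63117 \cdot \frac{101332}{265} = \frac{6395771844}{265}$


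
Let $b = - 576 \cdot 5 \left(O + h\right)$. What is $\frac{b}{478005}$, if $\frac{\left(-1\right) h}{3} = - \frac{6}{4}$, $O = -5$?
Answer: $\frac{96}{31867} \approx 0.0030125$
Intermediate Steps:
$h = \frac{9}{2}$ ($h = - 3 \left(- \frac{6}{4}\right) = - 3 \left(\left(-6\right) \frac{1}{4}\right) = \left(-3\right) \left(- \frac{3}{2}\right) = \frac{9}{2} \approx 4.5$)
$b = 1440$ ($b = - 576 \cdot 5 \left(-5 + \frac{9}{2}\right) = - 576 \cdot 5 \left(- \frac{1}{2}\right) = \left(-576\right) \left(- \frac{5}{2}\right) = 1440$)
$\frac{b}{478005} = \frac{1440}{478005} = 1440 \cdot \frac{1}{478005} = \frac{96}{31867}$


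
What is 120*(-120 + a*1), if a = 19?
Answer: -12120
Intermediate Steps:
120*(-120 + a*1) = 120*(-120 + 19*1) = 120*(-120 + 19) = 120*(-101) = -12120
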